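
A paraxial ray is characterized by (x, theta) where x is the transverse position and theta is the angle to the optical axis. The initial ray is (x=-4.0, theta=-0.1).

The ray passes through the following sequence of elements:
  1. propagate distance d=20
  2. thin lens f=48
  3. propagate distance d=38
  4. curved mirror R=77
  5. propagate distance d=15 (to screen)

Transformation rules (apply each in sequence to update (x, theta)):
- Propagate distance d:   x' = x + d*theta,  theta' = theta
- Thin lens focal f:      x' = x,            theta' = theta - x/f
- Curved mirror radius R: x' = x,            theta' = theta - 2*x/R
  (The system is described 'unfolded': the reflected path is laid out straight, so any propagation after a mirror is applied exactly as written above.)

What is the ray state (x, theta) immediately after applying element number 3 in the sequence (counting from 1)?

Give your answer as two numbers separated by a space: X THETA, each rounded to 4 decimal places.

Initial: x=-4.0000 theta=-0.1000
After 1 (propagate distance d=20): x=-6.0000 theta=-0.1000
After 2 (thin lens f=48): x=-6.0000 theta=0.0250
After 3 (propagate distance d=38): x=-5.0500 theta=0.0250
Rounded to 4 decimal places: x = -5.0500, theta = 0.0250

Answer: -5.0500 0.0250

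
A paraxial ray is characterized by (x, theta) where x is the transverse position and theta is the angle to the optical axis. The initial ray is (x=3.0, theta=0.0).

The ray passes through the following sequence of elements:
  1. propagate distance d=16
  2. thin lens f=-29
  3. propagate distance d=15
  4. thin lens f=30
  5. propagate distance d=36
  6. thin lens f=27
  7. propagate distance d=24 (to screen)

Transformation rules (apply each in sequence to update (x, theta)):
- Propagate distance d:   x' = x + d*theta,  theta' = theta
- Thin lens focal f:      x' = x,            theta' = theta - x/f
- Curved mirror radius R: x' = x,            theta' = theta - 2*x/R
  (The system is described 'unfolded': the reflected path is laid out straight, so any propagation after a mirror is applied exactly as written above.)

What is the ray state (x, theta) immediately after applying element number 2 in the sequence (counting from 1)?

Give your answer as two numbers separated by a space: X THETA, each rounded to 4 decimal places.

Answer: 3.0000 0.1034

Derivation:
Initial: x=3.0000 theta=0.0000
After 1 (propagate distance d=16): x=3.0000 theta=0.0000
After 2 (thin lens f=-29): x=3.0000 theta=3/29 (≈0.1034)
Rounded to 4 decimal places: x = 3.0000, theta = 0.1034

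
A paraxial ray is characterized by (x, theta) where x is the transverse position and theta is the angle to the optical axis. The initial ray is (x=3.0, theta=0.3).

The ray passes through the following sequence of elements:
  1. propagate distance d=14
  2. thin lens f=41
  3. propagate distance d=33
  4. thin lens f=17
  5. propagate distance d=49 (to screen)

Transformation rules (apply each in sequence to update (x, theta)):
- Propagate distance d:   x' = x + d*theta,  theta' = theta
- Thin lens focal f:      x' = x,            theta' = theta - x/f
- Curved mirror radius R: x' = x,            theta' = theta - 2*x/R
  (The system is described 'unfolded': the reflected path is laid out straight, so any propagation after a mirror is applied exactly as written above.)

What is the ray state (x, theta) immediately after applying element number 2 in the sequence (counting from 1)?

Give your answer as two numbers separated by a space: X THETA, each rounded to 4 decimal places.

Answer: 7.2000 0.1244

Derivation:
Initial: x=3.0000 theta=0.3000
After 1 (propagate distance d=14): x=7.2000 theta=0.3000
After 2 (thin lens f=41): x=7.2000 theta=51/410 (≈0.1244)
Rounded to 4 decimal places: x = 7.2000, theta = 0.1244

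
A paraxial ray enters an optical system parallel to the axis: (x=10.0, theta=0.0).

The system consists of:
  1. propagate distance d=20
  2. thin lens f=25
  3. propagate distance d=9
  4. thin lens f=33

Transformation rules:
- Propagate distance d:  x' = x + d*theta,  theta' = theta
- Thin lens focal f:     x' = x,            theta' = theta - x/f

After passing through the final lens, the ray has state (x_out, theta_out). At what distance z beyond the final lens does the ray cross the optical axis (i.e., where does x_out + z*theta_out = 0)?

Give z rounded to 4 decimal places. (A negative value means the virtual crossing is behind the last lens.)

Answer: 10.7755

Derivation:
Initial: x=10.0000 theta=0.0000
After 1 (propagate distance d=20): x=10.0000 theta=0.0000
After 2 (thin lens f=25): x=10.0000 theta=-0.4000
After 3 (propagate distance d=9): x=6.4000 theta=-0.4000
After 4 (thin lens f=33): x=6.4000 theta=-98/165 (≈-0.5939)
z_focus = -x_out/theta_out = -(6.4000)/(-98/165) = 528/49 ≈ 10.7755
Rounded to 4 decimal places: z = 10.7755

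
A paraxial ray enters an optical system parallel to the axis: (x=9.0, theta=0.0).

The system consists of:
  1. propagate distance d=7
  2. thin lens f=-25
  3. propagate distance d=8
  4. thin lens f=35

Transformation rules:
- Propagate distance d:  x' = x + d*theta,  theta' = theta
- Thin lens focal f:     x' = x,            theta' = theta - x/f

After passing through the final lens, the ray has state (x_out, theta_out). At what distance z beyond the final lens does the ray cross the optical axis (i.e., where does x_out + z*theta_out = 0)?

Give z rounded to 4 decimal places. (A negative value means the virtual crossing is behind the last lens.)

Initial: x=9.0000 theta=0.0000
After 1 (propagate distance d=7): x=9.0000 theta=0.0000
After 2 (thin lens f=-25): x=9.0000 theta=0.3600
After 3 (propagate distance d=8): x=11.8800 theta=0.3600
After 4 (thin lens f=35): x=11.8800 theta=18/875 (≈0.0206)
z_focus = -x_out/theta_out = -(11.8800)/(18/875) = -577.5000
Rounded to 4 decimal places: z = -577.5000

Answer: -577.5000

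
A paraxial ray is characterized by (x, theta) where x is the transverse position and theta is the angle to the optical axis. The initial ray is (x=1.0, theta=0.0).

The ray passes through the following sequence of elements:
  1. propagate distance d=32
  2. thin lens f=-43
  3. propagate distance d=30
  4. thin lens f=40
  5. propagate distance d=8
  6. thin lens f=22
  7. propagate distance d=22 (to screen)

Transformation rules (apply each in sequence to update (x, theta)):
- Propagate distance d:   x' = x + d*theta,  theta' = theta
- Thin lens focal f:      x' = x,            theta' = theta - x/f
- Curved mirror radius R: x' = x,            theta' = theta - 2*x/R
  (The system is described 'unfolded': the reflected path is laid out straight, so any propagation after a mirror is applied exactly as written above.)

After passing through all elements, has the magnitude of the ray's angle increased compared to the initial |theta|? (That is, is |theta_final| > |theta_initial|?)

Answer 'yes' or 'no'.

Initial: x=1.0000 theta=0.0000
After 1 (propagate distance d=32): x=1.0000 theta=0.0000
After 2 (thin lens f=-43): x=1.0000 theta=1/43 (≈0.0233)
After 3 (propagate distance d=30): x=73/43 (≈1.6977) theta=1/43 (≈0.0233)
After 4 (thin lens f=40): x=73/43 (≈1.6977) theta=-33/1720 (≈-0.0192)
After 5 (propagate distance d=8): x=332/215 (≈1.5442) theta=-33/1720 (≈-0.0192)
After 6 (thin lens f=22): x=332/215 (≈1.5442) theta=-1691/18920 (≈-0.0894)
After 7 (propagate distance d=22 (to screen)): x=-363/860 (≈-0.4221) theta=-1691/18920 (≈-0.0894)
|theta_initial|=0.0000 |theta_final|=1691/18920 (≈0.0894) -> increased

Answer: yes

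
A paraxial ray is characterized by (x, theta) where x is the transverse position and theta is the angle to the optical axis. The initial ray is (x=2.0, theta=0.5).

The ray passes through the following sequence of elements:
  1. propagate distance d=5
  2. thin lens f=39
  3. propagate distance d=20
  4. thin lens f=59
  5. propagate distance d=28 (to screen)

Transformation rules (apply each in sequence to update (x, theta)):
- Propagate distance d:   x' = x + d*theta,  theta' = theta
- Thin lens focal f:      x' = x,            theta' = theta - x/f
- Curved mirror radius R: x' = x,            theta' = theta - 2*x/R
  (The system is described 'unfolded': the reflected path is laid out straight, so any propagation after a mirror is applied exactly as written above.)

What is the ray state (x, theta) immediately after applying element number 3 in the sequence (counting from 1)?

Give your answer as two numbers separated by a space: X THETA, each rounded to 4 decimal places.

Answer: 12.1923 0.3846

Derivation:
Initial: x=2.0000 theta=0.5000
After 1 (propagate distance d=5): x=4.5000 theta=0.5000
After 2 (thin lens f=39): x=4.5000 theta=5/13 (≈0.3846)
After 3 (propagate distance d=20): x=317/26 (≈12.1923) theta=5/13 (≈0.3846)
Rounded to 4 decimal places: x = 12.1923, theta = 0.3846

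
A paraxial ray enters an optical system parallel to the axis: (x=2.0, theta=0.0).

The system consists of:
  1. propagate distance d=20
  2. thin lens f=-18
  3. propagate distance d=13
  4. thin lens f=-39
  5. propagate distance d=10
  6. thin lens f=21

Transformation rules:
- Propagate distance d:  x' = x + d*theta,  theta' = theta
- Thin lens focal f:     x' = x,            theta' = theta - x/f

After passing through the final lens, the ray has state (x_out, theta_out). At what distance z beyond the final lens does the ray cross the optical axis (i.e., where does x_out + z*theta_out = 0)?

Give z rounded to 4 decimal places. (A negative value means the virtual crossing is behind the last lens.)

Initial: x=2.0000 theta=0.0000
After 1 (propagate distance d=20): x=2.0000 theta=0.0000
After 2 (thin lens f=-18): x=2.0000 theta=1/9 (≈0.1111)
After 3 (propagate distance d=13): x=31/9 (≈3.4444) theta=1/9 (≈0.1111)
After 4 (thin lens f=-39): x=31/9 (≈3.4444) theta=70/351 (≈0.1994)
After 5 (propagate distance d=10): x=1909/351 (≈5.4387) theta=70/351 (≈0.1994)
After 6 (thin lens f=21): x=1909/351 (≈5.4387) theta=-439/7371 (≈-0.0596)
z_focus = -x_out/theta_out = -(1909/351)/(-439/7371) = 40089/439 ≈ 91.3189
Rounded to 4 decimal places: z = 91.3189

Answer: 91.3189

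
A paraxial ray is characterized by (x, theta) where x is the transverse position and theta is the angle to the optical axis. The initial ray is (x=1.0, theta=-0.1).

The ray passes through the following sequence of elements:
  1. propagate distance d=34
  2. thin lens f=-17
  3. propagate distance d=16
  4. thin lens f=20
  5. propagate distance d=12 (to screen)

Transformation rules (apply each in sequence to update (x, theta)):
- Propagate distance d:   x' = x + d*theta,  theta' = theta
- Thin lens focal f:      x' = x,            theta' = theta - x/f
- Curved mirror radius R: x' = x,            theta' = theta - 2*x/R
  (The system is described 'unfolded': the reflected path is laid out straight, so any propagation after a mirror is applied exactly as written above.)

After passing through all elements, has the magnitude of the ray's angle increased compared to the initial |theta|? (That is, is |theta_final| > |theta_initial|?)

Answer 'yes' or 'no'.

Answer: no

Derivation:
Initial: x=1.0000 theta=-0.1000
After 1 (propagate distance d=34): x=-2.4000 theta=-0.1000
After 2 (thin lens f=-17): x=-2.4000 theta=-41/170 (≈-0.2412)
After 3 (propagate distance d=16): x=-532/85 (≈-6.2588) theta=-41/170 (≈-0.2412)
After 4 (thin lens f=20): x=-532/85 (≈-6.2588) theta=61/850 (≈0.0718)
After 5 (propagate distance d=12 (to screen)): x=-2294/425 (≈-5.3976) theta=61/850 (≈0.0718)
|theta_initial|=0.1000 |theta_final|=61/850 (≈0.0718) -> not increased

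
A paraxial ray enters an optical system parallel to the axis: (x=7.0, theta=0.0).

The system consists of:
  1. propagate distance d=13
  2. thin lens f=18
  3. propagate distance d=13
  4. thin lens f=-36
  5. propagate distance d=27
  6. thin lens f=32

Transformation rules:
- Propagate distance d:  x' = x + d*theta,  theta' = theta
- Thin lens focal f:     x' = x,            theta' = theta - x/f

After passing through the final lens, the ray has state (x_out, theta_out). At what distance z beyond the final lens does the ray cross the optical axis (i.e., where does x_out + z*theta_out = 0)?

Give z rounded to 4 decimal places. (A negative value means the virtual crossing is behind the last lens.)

Initial: x=7.0000 theta=0.0000
After 1 (propagate distance d=13): x=7.0000 theta=0.0000
After 2 (thin lens f=18): x=7.0000 theta=-7/18 (≈-0.3889)
After 3 (propagate distance d=13): x=35/18 (≈1.9444) theta=-7/18 (≈-0.3889)
After 4 (thin lens f=-36): x=35/18 (≈1.9444) theta=-217/648 (≈-0.3349)
After 5 (propagate distance d=27): x=-511/72 (≈-7.0972) theta=-217/648 (≈-0.3349)
After 6 (thin lens f=32): x=-511/72 (≈-7.0972) theta=-2345/20736 (≈-0.1131)
z_focus = -x_out/theta_out = -(-511/72)/(-2345/20736) = -21024/335 ≈ -62.7582
Rounded to 4 decimal places: z = -62.7582

Answer: -62.7582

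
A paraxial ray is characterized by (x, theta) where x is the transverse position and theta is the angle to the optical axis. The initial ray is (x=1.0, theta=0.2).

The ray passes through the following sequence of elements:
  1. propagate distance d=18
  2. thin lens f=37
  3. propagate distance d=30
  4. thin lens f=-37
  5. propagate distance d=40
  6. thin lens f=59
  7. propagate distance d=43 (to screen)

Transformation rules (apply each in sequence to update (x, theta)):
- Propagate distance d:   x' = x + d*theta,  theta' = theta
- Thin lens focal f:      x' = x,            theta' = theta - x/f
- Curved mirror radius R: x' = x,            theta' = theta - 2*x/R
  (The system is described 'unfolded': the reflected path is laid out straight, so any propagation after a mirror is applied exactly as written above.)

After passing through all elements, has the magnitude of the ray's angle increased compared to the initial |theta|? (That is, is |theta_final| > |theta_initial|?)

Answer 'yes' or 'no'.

Initial: x=1.0000 theta=0.2000
After 1 (propagate distance d=18): x=4.6000 theta=0.2000
After 2 (thin lens f=37): x=4.6000 theta=14/185 (≈0.0757)
After 3 (propagate distance d=30): x=1271/185 (≈6.8703) theta=14/185 (≈0.0757)
After 4 (thin lens f=-37): x=1271/185 (≈6.8703) theta=1789/6845 (≈0.2614)
After 5 (propagate distance d=40): x=118587/6845 (≈17.3246) theta=1789/6845 (≈0.2614)
After 6 (thin lens f=59): x=118587/6845 (≈17.3246) theta=-13036/403855 (≈-0.0323)
After 7 (propagate distance d=43 (to screen)): x=1287217/80771 (≈15.9366) theta=-13036/403855 (≈-0.0323)
|theta_initial|=0.2000 |theta_final|=13036/403855 (≈0.0323) -> not increased

Answer: no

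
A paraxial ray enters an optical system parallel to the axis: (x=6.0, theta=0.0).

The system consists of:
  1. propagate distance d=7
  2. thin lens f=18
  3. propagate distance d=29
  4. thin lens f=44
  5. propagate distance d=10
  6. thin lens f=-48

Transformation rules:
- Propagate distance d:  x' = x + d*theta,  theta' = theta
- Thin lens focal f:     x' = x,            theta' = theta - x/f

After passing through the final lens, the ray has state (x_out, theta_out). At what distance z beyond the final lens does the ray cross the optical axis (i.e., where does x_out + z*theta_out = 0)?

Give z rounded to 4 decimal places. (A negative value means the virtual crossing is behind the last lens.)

Initial: x=6.0000 theta=0.0000
After 1 (propagate distance d=7): x=6.0000 theta=0.0000
After 2 (thin lens f=18): x=6.0000 theta=-1/3 (≈-0.3333)
After 3 (propagate distance d=29): x=-11/3 (≈-3.6667) theta=-1/3 (≈-0.3333)
After 4 (thin lens f=44): x=-11/3 (≈-3.6667) theta=-0.2500
After 5 (propagate distance d=10): x=-37/6 (≈-6.1667) theta=-0.2500
After 6 (thin lens f=-48): x=-37/6 (≈-6.1667) theta=-109/288 (≈-0.3785)
z_focus = -x_out/theta_out = -(-37/6)/(-109/288) = -1776/109 ≈ -16.2936
Rounded to 4 decimal places: z = -16.2936

Answer: -16.2936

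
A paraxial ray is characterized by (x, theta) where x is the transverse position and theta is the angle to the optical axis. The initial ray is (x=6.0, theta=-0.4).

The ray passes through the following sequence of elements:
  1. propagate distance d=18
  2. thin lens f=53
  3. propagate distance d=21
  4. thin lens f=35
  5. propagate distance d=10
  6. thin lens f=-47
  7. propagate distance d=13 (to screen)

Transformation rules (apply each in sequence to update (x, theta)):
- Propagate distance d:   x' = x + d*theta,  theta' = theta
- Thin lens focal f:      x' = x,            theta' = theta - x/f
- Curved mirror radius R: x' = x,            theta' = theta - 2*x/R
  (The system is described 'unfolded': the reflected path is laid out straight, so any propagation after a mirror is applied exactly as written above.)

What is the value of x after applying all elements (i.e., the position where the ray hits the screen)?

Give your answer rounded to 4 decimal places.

Initial: x=6.0000 theta=-0.4000
After 1 (propagate distance d=18): x=-1.2000 theta=-0.4000
After 2 (thin lens f=53): x=-1.2000 theta=-20/53 (≈-0.3774)
After 3 (propagate distance d=21): x=-2418/265 (≈-9.1245) theta=-20/53 (≈-0.3774)
After 4 (thin lens f=35): x=-2418/265 (≈-9.1245) theta=-1082/9275 (≈-0.1167)
After 5 (propagate distance d=10): x=-3818/371 (≈-10.2911) theta=-1082/9275 (≈-0.1167)
After 6 (thin lens f=-47): x=-3818/371 (≈-10.2911) theta=-146304/435925 (≈-0.3356)
After 7 (propagate distance d=13 (to screen)): x=-912586/62275 (≈-14.6541) theta=-146304/435925 (≈-0.3356)
Rounded to 4 decimal places: x = -14.6541

Answer: -14.6541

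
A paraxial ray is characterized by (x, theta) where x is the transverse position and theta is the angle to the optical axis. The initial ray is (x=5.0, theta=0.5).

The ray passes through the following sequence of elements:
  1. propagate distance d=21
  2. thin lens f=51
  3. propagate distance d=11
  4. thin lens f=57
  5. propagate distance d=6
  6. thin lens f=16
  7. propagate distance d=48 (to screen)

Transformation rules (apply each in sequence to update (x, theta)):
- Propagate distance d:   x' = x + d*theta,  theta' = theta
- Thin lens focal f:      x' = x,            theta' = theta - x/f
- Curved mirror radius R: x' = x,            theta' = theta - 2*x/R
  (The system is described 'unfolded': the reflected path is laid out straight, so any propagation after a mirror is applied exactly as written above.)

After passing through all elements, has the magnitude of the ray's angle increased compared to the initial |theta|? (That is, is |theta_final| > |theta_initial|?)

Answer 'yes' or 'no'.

Answer: yes

Derivation:
Initial: x=5.0000 theta=0.5000
After 1 (propagate distance d=21): x=15.5000 theta=0.5000
After 2 (thin lens f=51): x=15.5000 theta=10/51 (≈0.1961)
After 3 (propagate distance d=11): x=1801/102 (≈17.6569) theta=10/51 (≈0.1961)
After 4 (thin lens f=57): x=1801/102 (≈17.6569) theta=-661/5814 (≈-0.1137)
After 5 (propagate distance d=6): x=32897/1938 (≈16.9747) theta=-661/5814 (≈-0.1137)
After 6 (thin lens f=16): x=32897/1938 (≈16.9747) theta=-109267/93024 (≈-1.1746)
After 7 (propagate distance d=48 (to screen)): x=-38185/969 (≈-39.4066) theta=-109267/93024 (≈-1.1746)
|theta_initial|=0.5000 |theta_final|=109267/93024 (≈1.1746) -> increased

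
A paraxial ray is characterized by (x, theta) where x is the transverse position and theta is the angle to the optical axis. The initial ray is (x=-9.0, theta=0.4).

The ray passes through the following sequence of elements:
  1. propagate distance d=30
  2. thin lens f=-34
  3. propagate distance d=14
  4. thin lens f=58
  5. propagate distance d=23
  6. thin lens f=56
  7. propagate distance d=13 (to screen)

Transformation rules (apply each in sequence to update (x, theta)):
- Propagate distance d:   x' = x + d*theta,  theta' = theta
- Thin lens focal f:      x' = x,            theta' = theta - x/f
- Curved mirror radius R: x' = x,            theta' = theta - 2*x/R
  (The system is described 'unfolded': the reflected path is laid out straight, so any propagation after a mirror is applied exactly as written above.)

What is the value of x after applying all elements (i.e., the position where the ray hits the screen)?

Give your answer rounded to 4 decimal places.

Initial: x=-9.0000 theta=0.4000
After 1 (propagate distance d=30): x=3.0000 theta=0.4000
After 2 (thin lens f=-34): x=3.0000 theta=83/170 (≈0.4882)
After 3 (propagate distance d=14): x=836/85 (≈9.8353) theta=83/170 (≈0.4882)
After 4 (thin lens f=58): x=836/85 (≈9.8353) theta=1571/4930 (≈0.3187)
After 5 (propagate distance d=23): x=84621/4930 (≈17.1645) theta=1571/4930 (≈0.3187)
After 6 (thin lens f=56): x=84621/4930 (≈17.1645) theta=671/55216 (≈0.0122)
After 7 (propagate distance d=13 (to screen)): x=4782391/276080 (≈17.3225) theta=671/55216 (≈0.0122)
Rounded to 4 decimal places: x = 17.3225

Answer: 17.3225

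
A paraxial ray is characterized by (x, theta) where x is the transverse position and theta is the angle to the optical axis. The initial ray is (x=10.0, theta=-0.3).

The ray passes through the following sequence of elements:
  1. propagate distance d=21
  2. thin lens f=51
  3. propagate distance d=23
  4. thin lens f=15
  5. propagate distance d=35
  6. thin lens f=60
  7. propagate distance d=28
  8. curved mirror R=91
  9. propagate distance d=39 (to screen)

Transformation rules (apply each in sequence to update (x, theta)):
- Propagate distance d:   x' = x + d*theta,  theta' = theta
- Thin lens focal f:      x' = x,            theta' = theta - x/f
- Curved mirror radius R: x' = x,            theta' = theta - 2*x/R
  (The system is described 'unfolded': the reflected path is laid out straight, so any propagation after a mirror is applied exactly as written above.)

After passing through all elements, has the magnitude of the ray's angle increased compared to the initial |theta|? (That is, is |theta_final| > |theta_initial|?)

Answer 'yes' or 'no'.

Answer: no

Derivation:
Initial: x=10.0000 theta=-0.3000
After 1 (propagate distance d=21): x=3.7000 theta=-0.3000
After 2 (thin lens f=51): x=3.7000 theta=-19/51 (≈-0.3725)
After 3 (propagate distance d=23): x=-2483/510 (≈-4.8686) theta=-19/51 (≈-0.3725)
After 4 (thin lens f=15): x=-2483/510 (≈-4.8686) theta=-367/7650 (≈-0.0480)
After 5 (propagate distance d=35): x=-5009/765 (≈-6.5477) theta=-367/7650 (≈-0.0480)
After 6 (thin lens f=60): x=-5009/765 (≈-6.5477) theta=2807/45900 (≈0.0612)
After 7 (propagate distance d=28): x=-55486/11475 (≈-4.8354) theta=2807/45900 (≈0.0612)
After 8 (curved mirror R=91): x=-55486/11475 (≈-4.8354) theta=27973/167076 (≈0.1674)
After 9 (propagate distance d=39 (to screen)): x=544367/321300 (≈1.6943) theta=27973/167076 (≈0.1674)
|theta_initial|=0.3000 |theta_final|=27973/167076 (≈0.1674) -> not increased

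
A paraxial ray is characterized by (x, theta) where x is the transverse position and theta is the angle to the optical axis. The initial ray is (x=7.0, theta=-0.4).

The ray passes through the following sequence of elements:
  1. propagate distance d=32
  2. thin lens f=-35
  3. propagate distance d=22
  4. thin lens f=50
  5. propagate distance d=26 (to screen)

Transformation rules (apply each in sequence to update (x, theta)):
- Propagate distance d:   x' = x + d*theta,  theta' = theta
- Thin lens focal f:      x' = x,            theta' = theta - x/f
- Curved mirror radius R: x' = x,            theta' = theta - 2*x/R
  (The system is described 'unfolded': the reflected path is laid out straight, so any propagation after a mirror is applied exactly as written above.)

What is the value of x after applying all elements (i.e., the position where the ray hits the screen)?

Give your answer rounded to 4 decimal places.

Answer: -23.4665

Derivation:
Initial: x=7.0000 theta=-0.4000
After 1 (propagate distance d=32): x=-5.8000 theta=-0.4000
After 2 (thin lens f=-35): x=-5.8000 theta=-99/175 (≈-0.5657)
After 3 (propagate distance d=22): x=-3193/175 (≈-18.2457) theta=-99/175 (≈-0.5657)
After 4 (thin lens f=50): x=-3193/175 (≈-18.2457) theta=-0.2008
After 5 (propagate distance d=26 (to screen)): x=-102666/4375 (≈-23.4665) theta=-0.2008
Rounded to 4 decimal places: x = -23.4665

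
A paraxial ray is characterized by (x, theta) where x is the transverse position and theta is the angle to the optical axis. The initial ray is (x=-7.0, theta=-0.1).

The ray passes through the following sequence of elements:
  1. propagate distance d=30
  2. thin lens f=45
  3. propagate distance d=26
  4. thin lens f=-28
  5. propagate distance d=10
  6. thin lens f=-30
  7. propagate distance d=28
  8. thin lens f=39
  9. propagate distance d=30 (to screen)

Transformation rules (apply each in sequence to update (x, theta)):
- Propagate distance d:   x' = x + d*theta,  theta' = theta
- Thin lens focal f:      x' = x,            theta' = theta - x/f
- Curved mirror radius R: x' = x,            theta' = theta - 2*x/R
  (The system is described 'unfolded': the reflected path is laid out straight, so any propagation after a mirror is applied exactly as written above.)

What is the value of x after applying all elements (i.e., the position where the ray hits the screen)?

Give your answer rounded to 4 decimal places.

Answer: -16.0495

Derivation:
Initial: x=-7.0000 theta=-0.1000
After 1 (propagate distance d=30): x=-10.0000 theta=-0.1000
After 2 (thin lens f=45): x=-10.0000 theta=11/90 (≈0.1222)
After 3 (propagate distance d=26): x=-307/45 (≈-6.8222) theta=11/90 (≈0.1222)
After 4 (thin lens f=-28): x=-307/45 (≈-6.8222) theta=-17/140 (≈-0.1214)
After 5 (propagate distance d=10): x=-5063/630 (≈-8.0365) theta=-17/140 (≈-0.1214)
After 6 (thin lens f=-30): x=-5063/630 (≈-8.0365) theta=-3679/9450 (≈-0.3893)
After 7 (propagate distance d=28): x=-178957/9450 (≈-18.9372) theta=-3679/9450 (≈-0.3893)
After 8 (thin lens f=39): x=-178957/9450 (≈-18.9372) theta=2534/26325 (≈0.0963)
After 9 (propagate distance d=30 (to screen)): x=-657227/40950 (≈-16.0495) theta=2534/26325 (≈0.0963)
Rounded to 4 decimal places: x = -16.0495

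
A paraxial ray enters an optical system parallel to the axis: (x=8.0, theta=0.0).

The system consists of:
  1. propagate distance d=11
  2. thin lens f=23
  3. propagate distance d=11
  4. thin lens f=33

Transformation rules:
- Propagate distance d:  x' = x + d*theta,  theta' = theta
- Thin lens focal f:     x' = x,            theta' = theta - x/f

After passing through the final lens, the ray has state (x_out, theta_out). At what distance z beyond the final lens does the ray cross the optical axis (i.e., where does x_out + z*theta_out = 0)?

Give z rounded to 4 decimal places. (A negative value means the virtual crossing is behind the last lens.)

Initial: x=8.0000 theta=0.0000
After 1 (propagate distance d=11): x=8.0000 theta=0.0000
After 2 (thin lens f=23): x=8.0000 theta=-8/23 (≈-0.3478)
After 3 (propagate distance d=11): x=96/23 (≈4.1739) theta=-8/23 (≈-0.3478)
After 4 (thin lens f=33): x=96/23 (≈4.1739) theta=-120/253 (≈-0.4743)
z_focus = -x_out/theta_out = -(96/23)/(-120/253) = 8.8000
Rounded to 4 decimal places: z = 8.8000

Answer: 8.8000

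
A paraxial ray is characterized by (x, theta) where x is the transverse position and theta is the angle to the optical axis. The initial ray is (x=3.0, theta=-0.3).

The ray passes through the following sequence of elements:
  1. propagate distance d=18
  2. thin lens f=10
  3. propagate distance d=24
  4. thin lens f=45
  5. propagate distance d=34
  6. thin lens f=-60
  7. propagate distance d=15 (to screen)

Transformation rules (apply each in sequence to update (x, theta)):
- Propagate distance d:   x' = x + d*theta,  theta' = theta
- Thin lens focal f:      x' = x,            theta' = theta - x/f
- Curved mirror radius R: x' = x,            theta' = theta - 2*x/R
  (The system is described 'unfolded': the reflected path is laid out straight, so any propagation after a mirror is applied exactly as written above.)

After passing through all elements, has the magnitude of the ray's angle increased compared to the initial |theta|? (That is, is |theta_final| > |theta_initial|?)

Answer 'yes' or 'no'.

Initial: x=3.0000 theta=-0.3000
After 1 (propagate distance d=18): x=-2.4000 theta=-0.3000
After 2 (thin lens f=10): x=-2.4000 theta=-0.0600
After 3 (propagate distance d=24): x=-3.8400 theta=-0.0600
After 4 (thin lens f=45): x=-3.8400 theta=19/750 (≈0.0253)
After 5 (propagate distance d=34): x=-1117/375 (≈-2.9787) theta=19/750 (≈0.0253)
After 6 (thin lens f=-60): x=-1117/375 (≈-2.9787) theta=-547/22500 (≈-0.0243)
After 7 (propagate distance d=15 (to screen)): x=-1003/300 (≈-3.3433) theta=-547/22500 (≈-0.0243)
|theta_initial|=0.3000 |theta_final|=547/22500 (≈0.0243) -> not increased

Answer: no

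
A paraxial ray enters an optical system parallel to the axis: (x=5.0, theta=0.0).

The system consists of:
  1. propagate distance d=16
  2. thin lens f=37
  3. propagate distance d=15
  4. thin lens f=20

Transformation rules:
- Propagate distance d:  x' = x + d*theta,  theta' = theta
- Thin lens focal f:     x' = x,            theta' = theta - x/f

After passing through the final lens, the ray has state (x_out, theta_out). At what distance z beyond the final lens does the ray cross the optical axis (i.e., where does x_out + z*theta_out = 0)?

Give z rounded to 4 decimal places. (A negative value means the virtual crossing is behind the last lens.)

Initial: x=5.0000 theta=0.0000
After 1 (propagate distance d=16): x=5.0000 theta=0.0000
After 2 (thin lens f=37): x=5.0000 theta=-5/37 (≈-0.1351)
After 3 (propagate distance d=15): x=110/37 (≈2.9730) theta=-5/37 (≈-0.1351)
After 4 (thin lens f=20): x=110/37 (≈2.9730) theta=-21/74 (≈-0.2838)
z_focus = -x_out/theta_out = -(110/37)/(-21/74) = 220/21 ≈ 10.4762
Rounded to 4 decimal places: z = 10.4762

Answer: 10.4762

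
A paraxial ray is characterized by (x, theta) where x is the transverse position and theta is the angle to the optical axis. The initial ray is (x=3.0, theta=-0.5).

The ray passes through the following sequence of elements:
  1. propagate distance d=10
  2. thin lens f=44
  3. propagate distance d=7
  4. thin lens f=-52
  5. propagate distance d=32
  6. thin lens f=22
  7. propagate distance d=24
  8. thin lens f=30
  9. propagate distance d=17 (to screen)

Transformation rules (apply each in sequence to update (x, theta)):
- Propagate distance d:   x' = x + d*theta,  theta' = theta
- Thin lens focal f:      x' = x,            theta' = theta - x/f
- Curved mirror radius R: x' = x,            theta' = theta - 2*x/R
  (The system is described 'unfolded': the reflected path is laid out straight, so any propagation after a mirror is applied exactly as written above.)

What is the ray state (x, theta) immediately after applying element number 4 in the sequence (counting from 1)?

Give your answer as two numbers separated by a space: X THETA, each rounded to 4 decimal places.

Initial: x=3.0000 theta=-0.5000
After 1 (propagate distance d=10): x=-2.0000 theta=-0.5000
After 2 (thin lens f=44): x=-2.0000 theta=-5/11 (≈-0.4545)
After 3 (propagate distance d=7): x=-57/11 (≈-5.1818) theta=-5/11 (≈-0.4545)
After 4 (thin lens f=-52): x=-57/11 (≈-5.1818) theta=-317/572 (≈-0.5542)
Rounded to 4 decimal places: x = -5.1818, theta = -0.5542

Answer: -5.1818 -0.5542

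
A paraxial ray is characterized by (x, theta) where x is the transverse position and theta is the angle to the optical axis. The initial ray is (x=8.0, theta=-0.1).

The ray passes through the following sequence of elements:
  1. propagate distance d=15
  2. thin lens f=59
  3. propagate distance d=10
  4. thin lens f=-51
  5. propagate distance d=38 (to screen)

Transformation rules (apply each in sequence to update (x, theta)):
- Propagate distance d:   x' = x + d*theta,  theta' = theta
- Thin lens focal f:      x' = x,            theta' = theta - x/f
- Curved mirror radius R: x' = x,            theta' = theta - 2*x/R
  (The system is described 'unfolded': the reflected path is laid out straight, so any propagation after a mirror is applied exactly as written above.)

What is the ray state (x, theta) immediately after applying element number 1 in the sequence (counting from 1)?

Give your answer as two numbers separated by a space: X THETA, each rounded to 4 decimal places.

Answer: 6.5000 -0.1000

Derivation:
Initial: x=8.0000 theta=-0.1000
After 1 (propagate distance d=15): x=6.5000 theta=-0.1000
Rounded to 4 decimal places: x = 6.5000, theta = -0.1000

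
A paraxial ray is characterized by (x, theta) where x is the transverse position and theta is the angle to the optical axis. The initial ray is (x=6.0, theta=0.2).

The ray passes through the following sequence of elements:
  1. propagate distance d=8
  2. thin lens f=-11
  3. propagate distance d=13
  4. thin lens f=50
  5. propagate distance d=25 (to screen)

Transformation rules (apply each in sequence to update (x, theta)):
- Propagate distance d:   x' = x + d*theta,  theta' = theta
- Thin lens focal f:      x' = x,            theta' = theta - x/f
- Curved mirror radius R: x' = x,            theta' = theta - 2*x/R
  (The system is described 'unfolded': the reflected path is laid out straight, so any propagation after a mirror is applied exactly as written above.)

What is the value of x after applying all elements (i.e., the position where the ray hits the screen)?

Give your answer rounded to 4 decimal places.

Answer: 31.8636

Derivation:
Initial: x=6.0000 theta=0.2000
After 1 (propagate distance d=8): x=7.6000 theta=0.2000
After 2 (thin lens f=-11): x=7.6000 theta=49/55 (≈0.8909)
After 3 (propagate distance d=13): x=211/11 (≈19.1818) theta=49/55 (≈0.8909)
After 4 (thin lens f=50): x=211/11 (≈19.1818) theta=279/550 (≈0.5073)
After 5 (propagate distance d=25 (to screen)): x=701/22 (≈31.8636) theta=279/550 (≈0.5073)
Rounded to 4 decimal places: x = 31.8636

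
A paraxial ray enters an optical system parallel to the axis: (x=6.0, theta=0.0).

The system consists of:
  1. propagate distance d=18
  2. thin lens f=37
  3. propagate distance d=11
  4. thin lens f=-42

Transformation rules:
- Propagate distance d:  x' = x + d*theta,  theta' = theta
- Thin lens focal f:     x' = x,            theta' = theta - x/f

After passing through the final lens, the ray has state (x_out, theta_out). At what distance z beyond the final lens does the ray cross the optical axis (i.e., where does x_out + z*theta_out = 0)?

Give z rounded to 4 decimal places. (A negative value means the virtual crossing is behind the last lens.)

Answer: 68.2500

Derivation:
Initial: x=6.0000 theta=0.0000
After 1 (propagate distance d=18): x=6.0000 theta=0.0000
After 2 (thin lens f=37): x=6.0000 theta=-6/37 (≈-0.1622)
After 3 (propagate distance d=11): x=156/37 (≈4.2162) theta=-6/37 (≈-0.1622)
After 4 (thin lens f=-42): x=156/37 (≈4.2162) theta=-16/259 (≈-0.0618)
z_focus = -x_out/theta_out = -(156/37)/(-16/259) = 68.2500
Rounded to 4 decimal places: z = 68.2500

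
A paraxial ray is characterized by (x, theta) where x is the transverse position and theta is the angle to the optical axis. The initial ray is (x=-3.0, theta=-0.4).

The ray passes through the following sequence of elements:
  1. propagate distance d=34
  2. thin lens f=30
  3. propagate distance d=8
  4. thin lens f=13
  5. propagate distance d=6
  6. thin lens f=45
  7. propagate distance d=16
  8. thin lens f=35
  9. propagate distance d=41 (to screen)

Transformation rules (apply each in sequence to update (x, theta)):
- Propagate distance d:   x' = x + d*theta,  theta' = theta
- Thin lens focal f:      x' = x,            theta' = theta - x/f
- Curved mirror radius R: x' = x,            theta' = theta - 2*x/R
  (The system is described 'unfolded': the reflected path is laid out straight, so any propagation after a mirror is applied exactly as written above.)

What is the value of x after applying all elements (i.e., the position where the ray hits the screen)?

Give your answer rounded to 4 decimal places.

Answer: 58.6244

Derivation:
Initial: x=-3.0000 theta=-0.4000
After 1 (propagate distance d=34): x=-16.6000 theta=-0.4000
After 2 (thin lens f=30): x=-16.6000 theta=23/150 (≈0.1533)
After 3 (propagate distance d=8): x=-1153/75 (≈-15.3733) theta=23/150 (≈0.1533)
After 4 (thin lens f=13): x=-1153/75 (≈-15.3733) theta=521/390 (≈1.3359)
After 5 (propagate distance d=6): x=-7174/975 (≈-7.3579) theta=521/390 (≈1.3359)
After 6 (thin lens f=45): x=-7174/975 (≈-7.3579) theta=10121/6750 (≈1.4994)
After 7 (propagate distance d=16): x=729754/43875 (≈16.6326) theta=10121/6750 (≈1.4994)
After 8 (thin lens f=35): x=729754/43875 (≈16.6326) theta=3145547/3071250 (≈1.0242)
After 9 (propagate distance d=41 (to screen)): x=180050207/3071250 (≈58.6244) theta=3145547/3071250 (≈1.0242)
Rounded to 4 decimal places: x = 58.6244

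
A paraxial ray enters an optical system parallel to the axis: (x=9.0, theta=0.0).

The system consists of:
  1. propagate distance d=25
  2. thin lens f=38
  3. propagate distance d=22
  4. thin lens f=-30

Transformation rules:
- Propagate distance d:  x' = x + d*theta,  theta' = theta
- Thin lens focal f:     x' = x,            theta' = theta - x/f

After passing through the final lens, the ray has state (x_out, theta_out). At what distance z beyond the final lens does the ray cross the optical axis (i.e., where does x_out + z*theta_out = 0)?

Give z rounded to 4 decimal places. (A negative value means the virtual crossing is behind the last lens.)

Initial: x=9.0000 theta=0.0000
After 1 (propagate distance d=25): x=9.0000 theta=0.0000
After 2 (thin lens f=38): x=9.0000 theta=-9/38 (≈-0.2368)
After 3 (propagate distance d=22): x=72/19 (≈3.7895) theta=-9/38 (≈-0.2368)
After 4 (thin lens f=-30): x=72/19 (≈3.7895) theta=-21/190 (≈-0.1105)
z_focus = -x_out/theta_out = -(72/19)/(-21/190) = 240/7 ≈ 34.2857
Rounded to 4 decimal places: z = 34.2857

Answer: 34.2857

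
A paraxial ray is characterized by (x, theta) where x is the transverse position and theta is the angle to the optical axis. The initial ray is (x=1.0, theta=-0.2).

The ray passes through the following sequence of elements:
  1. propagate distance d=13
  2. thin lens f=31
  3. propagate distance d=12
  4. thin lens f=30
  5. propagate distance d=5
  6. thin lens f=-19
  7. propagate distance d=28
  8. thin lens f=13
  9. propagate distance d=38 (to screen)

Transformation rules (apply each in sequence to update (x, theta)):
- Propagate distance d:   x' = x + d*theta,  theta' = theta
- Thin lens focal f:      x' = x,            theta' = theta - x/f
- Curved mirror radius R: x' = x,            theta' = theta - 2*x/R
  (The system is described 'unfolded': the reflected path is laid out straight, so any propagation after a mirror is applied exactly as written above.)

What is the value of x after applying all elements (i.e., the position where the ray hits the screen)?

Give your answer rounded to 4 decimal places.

Answer: 10.3785

Derivation:
Initial: x=1.0000 theta=-0.2000
After 1 (propagate distance d=13): x=-1.6000 theta=-0.2000
After 2 (thin lens f=31): x=-1.6000 theta=-23/155 (≈-0.1484)
After 3 (propagate distance d=12): x=-524/155 (≈-3.3806) theta=-23/155 (≈-0.1484)
After 4 (thin lens f=30): x=-524/155 (≈-3.3806) theta=-83/2325 (≈-0.0357)
After 5 (propagate distance d=5): x=-331/93 (≈-3.5591) theta=-83/2325 (≈-0.0357)
After 6 (thin lens f=-19): x=-331/93 (≈-3.5591) theta=-3284/14725 (≈-0.2230)
After 7 (propagate distance d=28): x=-433081/44175 (≈-9.8038) theta=-3284/14725 (≈-0.2230)
After 8 (thin lens f=13): x=-433081/44175 (≈-9.8038) theta=61001/114855 (≈0.5311)
After 9 (propagate distance d=38 (to screen)): x=5960137/574275 (≈10.3785) theta=61001/114855 (≈0.5311)
Rounded to 4 decimal places: x = 10.3785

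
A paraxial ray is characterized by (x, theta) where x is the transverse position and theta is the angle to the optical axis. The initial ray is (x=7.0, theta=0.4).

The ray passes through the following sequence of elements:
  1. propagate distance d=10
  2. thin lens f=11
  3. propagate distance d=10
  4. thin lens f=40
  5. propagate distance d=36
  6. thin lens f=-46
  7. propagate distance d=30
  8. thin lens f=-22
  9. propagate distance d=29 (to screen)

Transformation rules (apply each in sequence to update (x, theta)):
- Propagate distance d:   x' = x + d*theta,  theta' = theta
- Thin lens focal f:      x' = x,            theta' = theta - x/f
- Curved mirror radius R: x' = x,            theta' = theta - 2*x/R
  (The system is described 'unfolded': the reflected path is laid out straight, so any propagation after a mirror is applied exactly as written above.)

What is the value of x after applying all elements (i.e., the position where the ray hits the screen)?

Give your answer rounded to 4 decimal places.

Initial: x=7.0000 theta=0.4000
After 1 (propagate distance d=10): x=11.0000 theta=0.4000
After 2 (thin lens f=11): x=11.0000 theta=-0.6000
After 3 (propagate distance d=10): x=5.0000 theta=-0.6000
After 4 (thin lens f=40): x=5.0000 theta=-0.7250
After 5 (propagate distance d=36): x=-21.1000 theta=-0.7250
After 6 (thin lens f=-46): x=-21.1000 theta=-1089/920 (≈-1.1837)
After 7 (propagate distance d=30): x=-26041/460 (≈-56.6109) theta=-1089/920 (≈-1.1837)
After 8 (thin lens f=-22): x=-26041/460 (≈-56.6109) theta=-1901/506 (≈-3.7569)
After 9 (propagate distance d=29 (to screen)): x=-837741/5060 (≈-165.5615) theta=-1901/506 (≈-3.7569)
Rounded to 4 decimal places: x = -165.5615

Answer: -165.5615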